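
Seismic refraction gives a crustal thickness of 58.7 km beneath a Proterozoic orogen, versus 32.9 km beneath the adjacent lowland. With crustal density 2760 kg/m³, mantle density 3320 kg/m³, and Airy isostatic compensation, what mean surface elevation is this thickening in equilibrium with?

Excess crust Δ = 58.7 km − 32.9 km = 25.8 km, split between elevation h and root r with h + r = Δ.
Airy balance ρ_c h = (ρ_m − ρ_c) r gives r = h ρ_c/(ρ_m − ρ_c), so h (1 + ρ_c/(ρ_m − ρ_c)) = Δ, i.e. h = Δ (ρ_m − ρ_c)/ρ_m.
h = 25.8 km × 560/3320 = 4.35 km.

4.35 km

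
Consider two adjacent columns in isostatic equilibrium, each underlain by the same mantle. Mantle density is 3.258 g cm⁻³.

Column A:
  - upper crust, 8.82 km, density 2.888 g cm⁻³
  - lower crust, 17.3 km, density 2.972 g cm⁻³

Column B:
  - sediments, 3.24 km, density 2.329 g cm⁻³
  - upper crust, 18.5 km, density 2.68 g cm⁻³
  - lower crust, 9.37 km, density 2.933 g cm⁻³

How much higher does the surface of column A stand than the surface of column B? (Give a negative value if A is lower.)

−2.62 km

For any compensation level in the mantle, the mantle terms cancel and isostasy reduces to e = (Σt_A − Σt_B) − (Σ(ρt)_A − Σ(ρt)_B) / ρ_m.
Σt_A = 26.12 km; Σt_B = 31.11 km; Σ(ρt)_A = 76.88776; Σ(ρt)_B = 84.60817 (in km·g cm⁻³).
e = (26.12 − 31.11) − (76.88776 − 84.60817) / 3.258 = −2.62 km.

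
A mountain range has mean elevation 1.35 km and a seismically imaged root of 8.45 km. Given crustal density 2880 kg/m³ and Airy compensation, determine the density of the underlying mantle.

Airy balance: ρ_c h = (ρ_m − ρ_c) r → ρ_m = ρ_c (1 + h/r).
ρ_m = 2880 × (1 + 1.35 km/8.45 km) = 3340 kg/m³.

3340 kg/m³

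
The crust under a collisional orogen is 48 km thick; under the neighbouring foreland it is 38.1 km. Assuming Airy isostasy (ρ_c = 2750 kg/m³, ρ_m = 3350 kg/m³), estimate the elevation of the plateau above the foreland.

1.77 km

Excess crust Δ = 48 km − 38.1 km = 9.9 km, split between elevation h and root r with h + r = Δ.
Airy balance ρ_c h = (ρ_m − ρ_c) r gives r = h ρ_c/(ρ_m − ρ_c), so h (1 + ρ_c/(ρ_m − ρ_c)) = Δ, i.e. h = Δ (ρ_m − ρ_c)/ρ_m.
h = 9.9 km × 600/3350 = 1.77 km.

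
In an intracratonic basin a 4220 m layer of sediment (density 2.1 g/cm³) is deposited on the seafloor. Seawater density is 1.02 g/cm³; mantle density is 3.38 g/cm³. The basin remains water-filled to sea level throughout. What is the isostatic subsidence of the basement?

Submarine loading: the sediment displaces seawater, and the subsidence is in turn flooded, so s (ρ_m − ρ_w) = t (ρ_sed − ρ_w).
s = 4220 m × (2.1 − 1.02) / (3.38 − 1.02) = 1930 m.

1930 m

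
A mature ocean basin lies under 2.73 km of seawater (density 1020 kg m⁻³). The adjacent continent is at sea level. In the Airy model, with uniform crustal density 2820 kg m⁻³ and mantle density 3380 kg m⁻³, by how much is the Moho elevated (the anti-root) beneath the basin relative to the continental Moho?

8.78 km

Equating mass per unit area of the two columns: replacing crust with seawater at the top is compensated by replacing crust with mantle at the base: d (ρ_c − ρ_w) = a (ρ_m − ρ_c).
a = d (ρ_c − ρ_w)/(ρ_m − ρ_c) = 2.73 km × 1800/560 = 8.78 km.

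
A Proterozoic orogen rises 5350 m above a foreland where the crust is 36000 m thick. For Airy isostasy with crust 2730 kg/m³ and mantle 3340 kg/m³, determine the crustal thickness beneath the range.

65300 m

Root depth r = h ρ_c / (ρ_m − ρ_c) = 5350 m × 2730 / 610 = 23940 m.
Total thickness = T + h + r = 36000 m + 5350 m + 23940 m = 65300 m.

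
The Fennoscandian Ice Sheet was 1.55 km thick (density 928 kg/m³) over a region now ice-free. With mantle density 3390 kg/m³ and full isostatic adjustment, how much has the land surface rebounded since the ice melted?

0.424 km

Removing the load lets mantle flow back in; uplift u satisfies ρ_ice t = ρ_m u.
u = t ρ_ice/ρ_m = 1.55 km × 928/3390 = 0.424 km.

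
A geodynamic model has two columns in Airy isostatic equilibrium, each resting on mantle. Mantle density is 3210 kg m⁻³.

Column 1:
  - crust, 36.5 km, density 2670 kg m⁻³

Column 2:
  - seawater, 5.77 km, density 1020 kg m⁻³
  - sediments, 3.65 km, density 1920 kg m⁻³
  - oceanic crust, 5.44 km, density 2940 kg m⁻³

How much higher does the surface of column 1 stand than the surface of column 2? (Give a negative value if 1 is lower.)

For any compensation level in the mantle, the mantle terms cancel and isostasy reduces to e = (Σt_1 − Σt_2) − (Σ(ρt)_1 − Σ(ρt)_2) / ρ_m.
Σt_1 = 36.5 km; Σt_2 = 14.86 km; Σ(ρt)_1 = 97455; Σ(ρt)_2 = 28887 (in km·kg m⁻³).
e = (36.5 − 14.86) − (97455 − 28887) / 3210 = 0.279 km.

0.279 km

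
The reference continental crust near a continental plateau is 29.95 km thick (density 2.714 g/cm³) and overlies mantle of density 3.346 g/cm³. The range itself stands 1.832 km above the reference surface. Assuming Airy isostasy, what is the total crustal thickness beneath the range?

Root depth r = h ρ_c / (ρ_m − ρ_c) = 1.832 km × 2.714 / 0.632 = 7.867 km.
Total thickness = T + h + r = 29.95 km + 1.832 km + 7.867 km = 39.6 km.

39.6 km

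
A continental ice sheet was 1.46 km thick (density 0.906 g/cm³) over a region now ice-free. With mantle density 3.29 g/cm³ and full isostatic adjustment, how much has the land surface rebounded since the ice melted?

Removing the load lets mantle flow back in; uplift u satisfies ρ_ice t = ρ_m u.
u = t ρ_ice/ρ_m = 1.46 km × 0.906/3.29 = 0.402 km.

0.402 km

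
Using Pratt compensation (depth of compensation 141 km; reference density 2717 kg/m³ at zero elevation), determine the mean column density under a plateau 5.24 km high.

Pratt balance: ρ_ref D = ρ (D + h).
ρ = ρ_ref D/(D + h) = 2717 × 141 km/(141 km + 5.24 km) = 2620 kg/m³.

2620 kg/m³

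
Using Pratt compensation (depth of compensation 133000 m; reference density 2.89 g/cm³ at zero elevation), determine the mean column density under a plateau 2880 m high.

2.83 g/cm³

Pratt balance: ρ_ref D = ρ (D + h).
ρ = ρ_ref D/(D + h) = 2.89 × 133000 m/(133000 m + 2880 m) = 2.83 g/cm³.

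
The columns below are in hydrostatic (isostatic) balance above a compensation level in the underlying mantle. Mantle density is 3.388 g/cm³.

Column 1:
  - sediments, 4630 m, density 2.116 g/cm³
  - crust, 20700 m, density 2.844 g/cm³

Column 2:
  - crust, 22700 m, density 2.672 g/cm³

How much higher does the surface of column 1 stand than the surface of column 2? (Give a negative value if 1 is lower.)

For any compensation level in the mantle, the mantle terms cancel and isostasy reduces to e = (Σt_1 − Σt_2) − (Σ(ρt)_1 − Σ(ρt)_2) / ρ_m.
Σt_1 = 25330 m; Σt_2 = 22700 m; Σ(ρt)_1 = 68667.88; Σ(ρt)_2 = 60654.4 (in m·g/cm³).
e = (25330 − 22700) − (68667.88 − 60654.4) / 3.388 = 265 m.

265 m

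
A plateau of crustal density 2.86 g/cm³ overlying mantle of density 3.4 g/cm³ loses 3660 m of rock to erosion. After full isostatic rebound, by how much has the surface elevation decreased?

Rebound u = e ρ_c/ρ_m = 3660 m × 2.86/3.4 = 3079 m.
Net surface drop = e − u = 3660 m − 3079 m = e (ρ_m − ρ_c)/ρ_m = 581 m.

581 m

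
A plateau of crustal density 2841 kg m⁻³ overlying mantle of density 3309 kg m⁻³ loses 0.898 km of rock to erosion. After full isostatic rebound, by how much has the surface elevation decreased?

0.127 km

Rebound u = e ρ_c/ρ_m = 0.898 km × 2841/3309 = 0.771 km.
Net surface drop = e − u = 0.898 km − 0.771 km = e (ρ_m − ρ_c)/ρ_m = 0.127 km.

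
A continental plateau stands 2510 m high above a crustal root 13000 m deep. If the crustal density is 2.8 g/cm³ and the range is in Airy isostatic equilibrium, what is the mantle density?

Airy balance: ρ_c h = (ρ_m − ρ_c) r → ρ_m = ρ_c (1 + h/r).
ρ_m = 2.8 × (1 + 2510 m/13000 m) = 3.34 g/cm³.

3.34 g/cm³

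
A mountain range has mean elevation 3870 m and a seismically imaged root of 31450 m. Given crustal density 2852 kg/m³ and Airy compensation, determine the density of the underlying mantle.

Airy balance: ρ_c h = (ρ_m − ρ_c) r → ρ_m = ρ_c (1 + h/r).
ρ_m = 2852 × (1 + 3870 m/31450 m) = 3200 kg/m³.

3200 kg/m³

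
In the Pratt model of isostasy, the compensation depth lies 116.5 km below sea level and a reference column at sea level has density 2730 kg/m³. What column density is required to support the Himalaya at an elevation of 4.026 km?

Pratt balance: ρ_ref D = ρ (D + h).
ρ = ρ_ref D/(D + h) = 2730 × 116.5 km/(116.5 km + 4.026 km) = 2640 kg/m³.

2640 kg/m³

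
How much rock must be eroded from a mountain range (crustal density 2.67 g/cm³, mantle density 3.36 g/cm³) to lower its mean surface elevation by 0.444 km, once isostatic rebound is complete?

Net drop Δ = e − u = e − e ρ_c/ρ_m = e (ρ_m − ρ_c)/ρ_m.
e = Δ ρ_m/(ρ_m − ρ_c) = 0.444 km × 3.36/0.69 = 2.16 km.

2.16 km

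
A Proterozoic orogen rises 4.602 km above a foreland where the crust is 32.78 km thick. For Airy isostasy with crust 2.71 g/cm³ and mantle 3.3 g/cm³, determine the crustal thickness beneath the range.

Root depth r = h ρ_c / (ρ_m − ρ_c) = 4.602 km × 2.71 / 0.59 = 21.14 km.
Total thickness = T + h + r = 32.78 km + 4.602 km + 21.14 km = 58.5 km.

58.5 km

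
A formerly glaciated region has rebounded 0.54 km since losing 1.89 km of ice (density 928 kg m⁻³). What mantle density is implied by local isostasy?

3250 kg m⁻³

ρ_m = ρ_ice t / u = 928 × 1.89 km/0.54 km = 3250 kg m⁻³.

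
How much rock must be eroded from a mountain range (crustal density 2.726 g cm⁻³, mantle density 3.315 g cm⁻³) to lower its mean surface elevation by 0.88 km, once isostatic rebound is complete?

Net drop Δ = e − u = e − e ρ_c/ρ_m = e (ρ_m − ρ_c)/ρ_m.
e = Δ ρ_m/(ρ_m − ρ_c) = 0.88 km × 3.315/0.589 = 4.95 km.

4.95 km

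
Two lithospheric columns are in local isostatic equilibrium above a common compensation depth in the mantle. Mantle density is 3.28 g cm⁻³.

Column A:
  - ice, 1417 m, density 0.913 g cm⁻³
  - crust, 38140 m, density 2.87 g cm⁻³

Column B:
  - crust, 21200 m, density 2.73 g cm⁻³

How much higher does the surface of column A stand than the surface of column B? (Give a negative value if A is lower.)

For any compensation level in the mantle, the mantle terms cancel and isostasy reduces to e = (Σt_A − Σt_B) − (Σ(ρt)_A − Σ(ρt)_B) / ρ_m.
Σt_A = 39557 m; Σt_B = 21200 m; Σ(ρt)_A = 110755.521; Σ(ρt)_B = 57876 (in m·g cm⁻³).
e = (39557 − 21200) − (110755.521 − 57876) / 3.28 = 2240 m.

2240 m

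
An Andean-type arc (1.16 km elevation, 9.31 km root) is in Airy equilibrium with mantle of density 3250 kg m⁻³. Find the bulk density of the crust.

2890 kg m⁻³

ρ_c h = (ρ_m − ρ_c) r → ρ_c (h + r) = ρ_m r → ρ_c = ρ_m r / (h + r).
ρ_c = 3250 × 9.31 km / (1.16 km + 9.31 km) = 2890 kg m⁻³.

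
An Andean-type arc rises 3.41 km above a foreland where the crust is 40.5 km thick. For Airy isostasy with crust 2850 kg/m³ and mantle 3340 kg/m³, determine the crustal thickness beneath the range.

Root depth r = h ρ_c / (ρ_m − ρ_c) = 3.41 km × 2850 / 490 = 19.83 km.
Total thickness = T + h + r = 40.5 km + 3.41 km + 19.83 km = 63.7 km.

63.7 km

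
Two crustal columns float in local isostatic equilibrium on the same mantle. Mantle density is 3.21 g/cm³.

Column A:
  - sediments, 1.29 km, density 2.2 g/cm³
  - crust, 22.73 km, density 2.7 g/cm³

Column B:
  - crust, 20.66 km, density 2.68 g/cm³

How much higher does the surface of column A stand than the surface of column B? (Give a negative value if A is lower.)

0.606 km

For any compensation level in the mantle, the mantle terms cancel and isostasy reduces to e = (Σt_A − Σt_B) − (Σ(ρt)_A − Σ(ρt)_B) / ρ_m.
Σt_A = 24.02 km; Σt_B = 20.66 km; Σ(ρt)_A = 64.209; Σ(ρt)_B = 55.3688 (in km·g/cm³).
e = (24.02 − 20.66) − (64.209 − 55.3688) / 3.21 = 0.606 km.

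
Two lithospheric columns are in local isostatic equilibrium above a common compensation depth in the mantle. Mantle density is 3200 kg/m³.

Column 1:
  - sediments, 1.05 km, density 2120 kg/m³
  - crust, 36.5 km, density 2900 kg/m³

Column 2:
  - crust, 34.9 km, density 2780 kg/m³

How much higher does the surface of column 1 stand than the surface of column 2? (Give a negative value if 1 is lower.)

For any compensation level in the mantle, the mantle terms cancel and isostasy reduces to e = (Σt_1 − Σt_2) − (Σ(ρt)_1 − Σ(ρt)_2) / ρ_m.
Σt_1 = 37.55 km; Σt_2 = 34.9 km; Σ(ρt)_1 = 108076; Σ(ρt)_2 = 97022 (in km·kg/m³).
e = (37.55 − 34.9) − (108076 − 97022) / 3200 = −0.804 km.

−0.804 km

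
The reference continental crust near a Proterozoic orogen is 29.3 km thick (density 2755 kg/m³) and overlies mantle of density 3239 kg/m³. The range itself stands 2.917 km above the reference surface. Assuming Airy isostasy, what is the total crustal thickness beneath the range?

Root depth r = h ρ_c / (ρ_m − ρ_c) = 2.917 km × 2755 / 484 = 16.6 km.
Total thickness = T + h + r = 29.3 km + 2.917 km + 16.6 km = 48.8 km.

48.8 km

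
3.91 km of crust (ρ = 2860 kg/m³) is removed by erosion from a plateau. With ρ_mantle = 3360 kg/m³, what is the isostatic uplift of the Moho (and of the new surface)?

Unloading: uplift u = e ρ_c/ρ_m = 3.91 km × 2860/3360 = 3.33 km.

3.33 km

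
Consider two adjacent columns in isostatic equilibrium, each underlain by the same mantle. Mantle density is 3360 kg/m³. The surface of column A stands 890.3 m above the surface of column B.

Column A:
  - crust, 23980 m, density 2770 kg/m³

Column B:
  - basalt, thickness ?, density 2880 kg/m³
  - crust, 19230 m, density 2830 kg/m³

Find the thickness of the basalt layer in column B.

Take the compensation level at the base of the deeper column (depth z_c below the surface of column A) and equate Σ ρ_i t_i down to z_c; mantle fills any gap and the z_c terms cancel.
Column A: 23980×2770 + (z_c − 23980)×3360
Column B: 890.3×0 + x×2880 + 19230×2830 + (z_c − 890.3 − 19230 − x)×3360
The z_c×3360 term appears on both sides and cancels. Collect the known terms of each column as K = Σ(ρt)_known − 3360 × (depth of known layers): K_A = 66424600 − 3360×23980 = −14148200; K_B = 54420900 − 3360×(890.3 + 19230) = −13183308.
Balance: K_A = K_B − x×(3360 − 2880), so x = (K_B − K_A)/(3360 − 2880) = 964892/480 = 2010 m.

2010 m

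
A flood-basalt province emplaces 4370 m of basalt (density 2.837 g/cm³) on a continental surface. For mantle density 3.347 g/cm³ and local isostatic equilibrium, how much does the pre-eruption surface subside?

Subaerial loading: s = t ρ_load / ρ_m.
s = 4370 m × 2.837/3.347 = 3700 m.

3700 m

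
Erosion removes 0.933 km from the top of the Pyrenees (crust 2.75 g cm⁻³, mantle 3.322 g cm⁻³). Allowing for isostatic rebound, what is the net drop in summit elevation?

0.161 km

Rebound u = e ρ_c/ρ_m = 0.933 km × 2.75/3.322 = 0.7724 km.
Net surface drop = e − u = 0.933 km − 0.7724 km = e (ρ_m − ρ_c)/ρ_m = 0.161 km.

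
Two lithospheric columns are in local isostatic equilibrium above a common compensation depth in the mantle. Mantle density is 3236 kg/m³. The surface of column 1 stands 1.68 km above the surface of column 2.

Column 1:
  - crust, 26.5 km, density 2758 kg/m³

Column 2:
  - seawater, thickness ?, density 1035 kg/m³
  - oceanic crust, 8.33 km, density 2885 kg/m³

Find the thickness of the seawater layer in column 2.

Take the compensation level at the base of the deeper column (depth z_c below the surface of column 1) and equate Σ ρ_i t_i down to z_c; mantle fills any gap and the z_c terms cancel.
Column 1: 26.5×2758 + (z_c − 26.5)×3236
Column 2: 1.68×0 + x×1035 + 8.33×2885 + (z_c − 1.68 − 8.33 − x)×3236
The z_c×3236 term appears on both sides and cancels. Collect the known terms of each column as K = Σ(ρt)_known − 3236 × (depth of known layers): K_1 = 73087 − 3236×26.5 = −12667; K_2 = 24032.05 − 3236×(1.68 + 8.33) = −8360.31.
Balance: K_1 = K_2 − x×(3236 − 1035), so x = (K_2 − K_1)/(3236 − 1035) = 4306.69/2201 = 1.96 km.

1.96 km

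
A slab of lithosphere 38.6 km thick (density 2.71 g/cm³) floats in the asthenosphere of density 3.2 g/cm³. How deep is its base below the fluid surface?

Draft d = t ρ_obj/ρ_fluid = 38.6 km × 2.71/3.2 = 32.7 km.

32.7 km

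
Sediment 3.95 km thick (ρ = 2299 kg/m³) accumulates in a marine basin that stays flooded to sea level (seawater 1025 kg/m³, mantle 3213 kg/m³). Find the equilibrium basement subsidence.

2.3 km

Submarine loading: the sediment displaces seawater, and the subsidence is in turn flooded, so s (ρ_m − ρ_w) = t (ρ_sed − ρ_w).
s = 3.95 km × (2299 − 1025) / (3213 − 1025) = 2.3 km.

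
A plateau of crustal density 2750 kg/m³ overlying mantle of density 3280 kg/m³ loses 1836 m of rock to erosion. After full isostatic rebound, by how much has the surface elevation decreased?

297 m

Rebound u = e ρ_c/ρ_m = 1836 m × 2750/3280 = 1539 m.
Net surface drop = e − u = 1836 m − 1539 m = e (ρ_m − ρ_c)/ρ_m = 297 m.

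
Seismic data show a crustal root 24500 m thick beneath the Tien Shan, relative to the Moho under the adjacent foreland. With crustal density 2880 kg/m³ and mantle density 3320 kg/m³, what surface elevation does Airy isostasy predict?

In Airy isostatic equilibrium: ρ_c h = (ρ_m − ρ_c) r.
h = r (ρ_m − ρ_c) / ρ_c = 24500 m × (3320 − 2880) / 2880 = 3740 m.

3740 m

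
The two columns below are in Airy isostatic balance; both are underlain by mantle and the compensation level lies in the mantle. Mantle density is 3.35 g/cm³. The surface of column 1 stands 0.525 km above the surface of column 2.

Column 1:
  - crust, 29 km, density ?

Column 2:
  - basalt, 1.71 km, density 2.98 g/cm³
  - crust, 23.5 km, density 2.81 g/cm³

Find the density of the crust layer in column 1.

2.83 g/cm³

Take the compensation level at the base of the deeper column (depth z_c below the surface of column 1) and equate Σ ρ_i t_i down to z_c; mantle fills any gap and the z_c terms cancel.
Column 1: 29×ρ + (z_c − 29)×3.35
Column 2: 0.525×0 + 1.71×2.98 + 23.5×2.81 + (z_c − 0.525 − 25.21)×3.35
The z_c×3.35 term appears on both sides and cancels. Collect the known terms of each column as K = Σ(ρt)_known − 3.35 × (depth of known layers): K_1 = 0 − 3.35×29 = −97.15; K_2 = 71.1308 − 3.35×(0.525 + 25.21) = −15.08145.
Balance: K_1 + 29×ρ = K_2, so ρ = (K_2 − K_1)/29 = 82.0686/29 = 2.83 g/cm³.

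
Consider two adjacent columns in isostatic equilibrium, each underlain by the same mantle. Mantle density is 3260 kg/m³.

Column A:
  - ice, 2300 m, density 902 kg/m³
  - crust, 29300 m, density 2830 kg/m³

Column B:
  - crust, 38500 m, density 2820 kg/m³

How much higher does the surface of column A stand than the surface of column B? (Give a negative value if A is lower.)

332 m

For any compensation level in the mantle, the mantle terms cancel and isostasy reduces to e = (Σt_A − Σt_B) − (Σ(ρt)_A − Σ(ρt)_B) / ρ_m.
Σt_A = 31600 m; Σt_B = 38500 m; Σ(ρt)_A = 84993600; Σ(ρt)_B = 108570000 (in m·kg/m³).
e = (31600 − 38500) − (84993600 − 108570000) / 3260 = 332 m.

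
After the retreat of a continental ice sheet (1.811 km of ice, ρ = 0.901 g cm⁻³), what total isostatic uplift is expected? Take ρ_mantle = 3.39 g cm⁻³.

0.481 km

Removing the load lets mantle flow back in; uplift u satisfies ρ_ice t = ρ_m u.
u = t ρ_ice/ρ_m = 1.811 km × 0.901/3.39 = 0.481 km.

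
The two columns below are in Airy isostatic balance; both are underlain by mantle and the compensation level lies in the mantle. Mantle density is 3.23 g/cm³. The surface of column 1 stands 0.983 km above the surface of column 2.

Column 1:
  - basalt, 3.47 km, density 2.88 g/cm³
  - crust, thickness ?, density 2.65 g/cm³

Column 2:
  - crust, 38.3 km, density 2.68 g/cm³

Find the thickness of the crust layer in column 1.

Take the compensation level at the base of the deeper column (depth z_c below the surface of column 1) and equate Σ ρ_i t_i down to z_c; mantle fills any gap and the z_c terms cancel.
Column 1: 3.47×2.88 + x×2.65 + (z_c − 3.47 − x)×3.23
Column 2: 0.983×0 + 38.3×2.68 + (z_c − 0.983 − 38.3)×3.23
The z_c×3.23 term appears on both sides and cancels. Collect the known terms of each column as K = Σ(ρt)_known − 3.23 × (depth of known layers): K_1 = 9.9936 − 3.23×3.47 = −1.2145; K_2 = 102.644 − 3.23×(0.983 + 38.3) = −24.24009.
Balance: K_1 − x×(3.23 − 2.65) = K_2, so x = (K_1 − K_2)/(3.23 − 2.65) = 23.0256/0.58 = 39.7 km.

39.7 km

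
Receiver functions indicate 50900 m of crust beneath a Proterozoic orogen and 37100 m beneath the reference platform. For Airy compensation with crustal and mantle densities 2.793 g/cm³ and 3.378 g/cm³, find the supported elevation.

2390 m

Excess crust Δ = 50900 m − 37100 m = 13800 m, split between elevation h and root r with h + r = Δ.
Airy balance ρ_c h = (ρ_m − ρ_c) r gives r = h ρ_c/(ρ_m − ρ_c), so h (1 + ρ_c/(ρ_m − ρ_c)) = Δ, i.e. h = Δ (ρ_m − ρ_c)/ρ_m.
h = 13800 m × 0.585/3.378 = 2390 m.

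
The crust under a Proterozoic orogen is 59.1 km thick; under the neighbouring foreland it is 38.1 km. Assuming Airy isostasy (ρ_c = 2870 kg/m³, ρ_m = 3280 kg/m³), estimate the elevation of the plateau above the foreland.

2.62 km

Excess crust Δ = 59.1 km − 38.1 km = 21 km, split between elevation h and root r with h + r = Δ.
Airy balance ρ_c h = (ρ_m − ρ_c) r gives r = h ρ_c/(ρ_m − ρ_c), so h (1 + ρ_c/(ρ_m − ρ_c)) = Δ, i.e. h = Δ (ρ_m − ρ_c)/ρ_m.
h = 21 km × 410/3280 = 2.62 km.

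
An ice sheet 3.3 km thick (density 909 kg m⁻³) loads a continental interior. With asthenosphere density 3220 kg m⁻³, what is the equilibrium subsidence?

Isostatic balance requires: the ice load ρ_ice t is balanced by mantle displaced below, ρ_m s.
s = t ρ_ice / ρ_m = 3.3 km × 909/3220 = 0.932 km.

0.932 km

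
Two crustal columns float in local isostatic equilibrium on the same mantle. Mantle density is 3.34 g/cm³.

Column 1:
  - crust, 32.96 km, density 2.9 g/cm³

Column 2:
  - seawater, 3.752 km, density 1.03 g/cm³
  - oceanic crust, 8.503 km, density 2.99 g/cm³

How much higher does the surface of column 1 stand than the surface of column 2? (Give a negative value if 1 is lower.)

0.856 km

For any compensation level in the mantle, the mantle terms cancel and isostasy reduces to e = (Σt_1 − Σt_2) − (Σ(ρt)_1 − Σ(ρt)_2) / ρ_m.
Σt_1 = 32.96 km; Σt_2 = 12.255 km; Σ(ρt)_1 = 95.584; Σ(ρt)_2 = 29.28853 (in km·g/cm³).
e = (32.96 − 12.255) − (95.584 − 29.28853) / 3.34 = 0.856 km.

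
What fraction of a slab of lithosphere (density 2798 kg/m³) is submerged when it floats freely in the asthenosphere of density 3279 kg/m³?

0.853

Submerged fraction = ρ_obj/ρ_fluid = 2798/3279 = 0.853.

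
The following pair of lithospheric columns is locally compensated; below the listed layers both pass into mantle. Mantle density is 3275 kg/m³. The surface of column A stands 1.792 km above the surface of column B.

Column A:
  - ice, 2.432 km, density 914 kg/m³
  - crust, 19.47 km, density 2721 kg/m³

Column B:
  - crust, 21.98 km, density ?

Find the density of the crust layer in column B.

Take the compensation level at the base of the deeper column (depth z_c below the surface of column A) and equate Σ ρ_i t_i down to z_c; mantle fills any gap and the z_c terms cancel.
Column A: 2.432×914 + 19.47×2721 + (z_c − 21.902)×3275
Column B: 1.792×0 + 21.98×ρ + (z_c − 1.792 − 21.98)×3275
The z_c×3275 term appears on both sides and cancels. Collect the known terms of each column as K = Σ(ρt)_known − 3275 × (depth of known layers): K_A = 55200.718 − 3275×21.902 = −16528.332; K_B = 0 − 3275×(1.792 + 21.98) = −77853.3.
Balance: K_A = K_B + 21.98×ρ, so ρ = (K_A − K_B)/21.98 = 61325/21.98 = 2790 kg/m³.

2790 kg/m³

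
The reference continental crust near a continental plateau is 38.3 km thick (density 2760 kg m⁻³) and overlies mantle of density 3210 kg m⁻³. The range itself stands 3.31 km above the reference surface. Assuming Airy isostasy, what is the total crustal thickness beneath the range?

Root depth r = h ρ_c / (ρ_m − ρ_c) = 3.31 km × 2760 / 450 = 20.3 km.
Total thickness = T + h + r = 38.3 km + 3.31 km + 20.3 km = 61.9 km.

61.9 km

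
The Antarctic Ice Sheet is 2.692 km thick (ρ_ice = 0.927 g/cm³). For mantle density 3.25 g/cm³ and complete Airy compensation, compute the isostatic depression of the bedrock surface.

0.768 km

Balancing pressure at the compensation depth: the ice load ρ_ice t is balanced by mantle displaced below, ρ_m s.
s = t ρ_ice / ρ_m = 2.692 km × 0.927/3.25 = 0.768 km.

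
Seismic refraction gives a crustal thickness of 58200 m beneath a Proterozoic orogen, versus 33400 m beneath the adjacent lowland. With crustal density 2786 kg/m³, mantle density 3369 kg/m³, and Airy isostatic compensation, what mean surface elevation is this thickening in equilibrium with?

Excess crust Δ = 58200 m − 33400 m = 24800 m, split between elevation h and root r with h + r = Δ.
Airy balance ρ_c h = (ρ_m − ρ_c) r gives r = h ρ_c/(ρ_m − ρ_c), so h (1 + ρ_c/(ρ_m − ρ_c)) = Δ, i.e. h = Δ (ρ_m − ρ_c)/ρ_m.
h = 24800 m × 583/3369 = 4290 m.

4290 m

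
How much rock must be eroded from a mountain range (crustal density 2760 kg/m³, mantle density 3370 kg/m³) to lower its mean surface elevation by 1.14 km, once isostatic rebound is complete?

Net drop Δ = e − u = e − e ρ_c/ρ_m = e (ρ_m − ρ_c)/ρ_m.
e = Δ ρ_m/(ρ_m − ρ_c) = 1.14 km × 3370/610 = 6.3 km.

6.3 km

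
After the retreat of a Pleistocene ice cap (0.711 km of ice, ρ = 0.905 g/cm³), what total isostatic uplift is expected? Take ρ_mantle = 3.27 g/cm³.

0.197 km

Removing the load lets mantle flow back in; uplift u satisfies ρ_ice t = ρ_m u.
u = t ρ_ice/ρ_m = 0.711 km × 0.905/3.27 = 0.197 km.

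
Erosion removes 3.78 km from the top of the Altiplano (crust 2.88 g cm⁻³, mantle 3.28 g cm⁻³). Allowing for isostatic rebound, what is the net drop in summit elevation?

Rebound u = e ρ_c/ρ_m = 3.78 km × 2.88/3.28 = 3.319 km.
Net surface drop = e − u = 3.78 km − 3.319 km = e (ρ_m − ρ_c)/ρ_m = 0.461 km.

0.461 km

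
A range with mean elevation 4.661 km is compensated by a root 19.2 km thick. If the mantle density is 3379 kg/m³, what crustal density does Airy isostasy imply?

2720 kg/m³

ρ_c h = (ρ_m − ρ_c) r → ρ_c (h + r) = ρ_m r → ρ_c = ρ_m r / (h + r).
ρ_c = 3379 × 19.2 km / (4.661 km + 19.2 km) = 2720 kg/m³.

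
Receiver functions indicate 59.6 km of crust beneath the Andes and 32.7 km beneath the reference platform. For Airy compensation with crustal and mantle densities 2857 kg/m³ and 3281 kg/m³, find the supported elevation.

Excess crust Δ = 59.6 km − 32.7 km = 26.9 km, split between elevation h and root r with h + r = Δ.
Airy balance ρ_c h = (ρ_m − ρ_c) r gives r = h ρ_c/(ρ_m − ρ_c), so h (1 + ρ_c/(ρ_m − ρ_c)) = Δ, i.e. h = Δ (ρ_m − ρ_c)/ρ_m.
h = 26.9 km × 424/3281 = 3.48 km.

3.48 km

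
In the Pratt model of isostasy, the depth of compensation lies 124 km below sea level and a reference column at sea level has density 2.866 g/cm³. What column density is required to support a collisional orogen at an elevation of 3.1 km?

Pratt balance: ρ_ref D = ρ (D + h).
ρ = ρ_ref D/(D + h) = 2.866 × 124 km/(124 km + 3.1 km) = 2.8 g/cm³.

2.8 g/cm³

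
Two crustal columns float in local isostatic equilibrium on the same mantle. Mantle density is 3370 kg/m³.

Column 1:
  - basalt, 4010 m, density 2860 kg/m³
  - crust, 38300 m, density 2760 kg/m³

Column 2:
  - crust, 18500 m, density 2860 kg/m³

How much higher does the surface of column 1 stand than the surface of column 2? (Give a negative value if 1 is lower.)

For any compensation level in the mantle, the mantle terms cancel and isostasy reduces to e = (Σt_1 − Σt_2) − (Σ(ρt)_1 − Σ(ρt)_2) / ρ_m.
Σt_1 = 42310 m; Σt_2 = 18500 m; Σ(ρt)_1 = 117176600; Σ(ρt)_2 = 52910000 (in m·kg/m³).
e = (42310 − 18500) − (117176600 − 52910000) / 3370 = 4740 m.

4740 m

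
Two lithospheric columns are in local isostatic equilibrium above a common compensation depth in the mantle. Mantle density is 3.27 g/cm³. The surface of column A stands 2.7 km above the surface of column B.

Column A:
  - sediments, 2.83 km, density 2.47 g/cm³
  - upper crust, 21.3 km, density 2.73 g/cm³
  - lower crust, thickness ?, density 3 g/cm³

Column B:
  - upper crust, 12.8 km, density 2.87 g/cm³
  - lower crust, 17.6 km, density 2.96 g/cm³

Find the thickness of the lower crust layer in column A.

Take the compensation level at the base of the deeper column (depth z_c below the surface of column A) and equate Σ ρ_i t_i down to z_c; mantle fills any gap and the z_c terms cancel.
Column A: 2.83×2.47 + 21.3×2.73 + x×3 + (z_c − 24.13 − x)×3.27
Column B: 2.7×0 + 12.8×2.87 + 17.6×2.96 + (z_c − 2.7 − 30.4)×3.27
The z_c×3.27 term appears on both sides and cancels. Collect the known terms of each column as K = Σ(ρt)_known − 3.27 × (depth of known layers): K_A = 65.1391 − 3.27×24.13 = −13.766; K_B = 88.832 − 3.27×(2.7 + 30.4) = −19.405.
Balance: K_A − x×(3.27 − 3) = K_B, so x = (K_A − K_B)/(3.27 − 3) = 5.639/0.27 = 20.9 km.

20.9 km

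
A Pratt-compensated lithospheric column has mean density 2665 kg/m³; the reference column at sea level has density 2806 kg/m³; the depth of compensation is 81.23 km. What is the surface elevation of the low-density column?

ρ_ref D = ρ (D + h) → h = D (ρ_ref − ρ)/ρ.
h = 81.23 km × (2806 − 2665)/2665 = 4.3 km.

4.3 km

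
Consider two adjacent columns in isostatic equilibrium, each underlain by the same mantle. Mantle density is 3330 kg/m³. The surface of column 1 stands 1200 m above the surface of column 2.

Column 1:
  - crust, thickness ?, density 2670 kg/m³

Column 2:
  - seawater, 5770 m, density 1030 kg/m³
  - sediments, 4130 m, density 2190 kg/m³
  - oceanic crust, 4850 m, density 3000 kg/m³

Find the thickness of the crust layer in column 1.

Take the compensation level at the base of the deeper column (depth z_c below the surface of column 1) and equate Σ ρ_i t_i down to z_c; mantle fills any gap and the z_c terms cancel.
Column 1: x×2670 + (z_c − 0 − x)×3330
Column 2: 1200×0 + 5770×1030 + 4130×2190 + 4850×3000 + (z_c − 1200 − 14750)×3330
The z_c×3330 term appears on both sides and cancels. Collect the known terms of each column as K = Σ(ρt)_known − 3330 × (depth of known layers): K_1 = 0 − 3330×0 = 0; K_2 = 29537800 − 3330×(1200 + 14750) = −23575700.
Balance: K_1 − x×(3330 − 2670) = K_2, so x = (K_1 − K_2)/(3330 − 2670) = 23575700/660 = 35700 m.

35700 m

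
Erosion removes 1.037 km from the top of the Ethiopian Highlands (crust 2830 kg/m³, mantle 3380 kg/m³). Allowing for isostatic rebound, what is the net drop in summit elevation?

0.169 km

Rebound u = e ρ_c/ρ_m = 1.037 km × 2830/3380 = 0.8683 km.
Net surface drop = e − u = 1.037 km − 0.8683 km = e (ρ_m − ρ_c)/ρ_m = 0.169 km.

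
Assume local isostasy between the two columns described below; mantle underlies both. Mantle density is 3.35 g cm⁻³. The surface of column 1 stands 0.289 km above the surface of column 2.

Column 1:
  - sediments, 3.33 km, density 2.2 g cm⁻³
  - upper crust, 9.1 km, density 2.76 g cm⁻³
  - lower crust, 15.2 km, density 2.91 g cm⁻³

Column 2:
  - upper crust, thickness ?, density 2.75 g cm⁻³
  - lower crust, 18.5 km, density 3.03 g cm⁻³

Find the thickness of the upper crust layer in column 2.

Take the compensation level at the base of the deeper column (depth z_c below the surface of column 1) and equate Σ ρ_i t_i down to z_c; mantle fills any gap and the z_c terms cancel.
Column 1: 3.33×2.2 + 9.1×2.76 + 15.2×2.91 + (z_c − 27.63)×3.35
Column 2: 0.289×0 + x×2.75 + 18.5×3.03 + (z_c − 0.289 − 18.5 − x)×3.35
The z_c×3.35 term appears on both sides and cancels. Collect the known terms of each column as K = Σ(ρt)_known − 3.35 × (depth of known layers): K_1 = 76.674 − 3.35×27.63 = −15.8865; K_2 = 56.055 − 3.35×(0.289 + 18.5) = −6.88815.
Balance: K_1 = K_2 − x×(3.35 − 2.75), so x = (K_2 − K_1)/(3.35 − 2.75) = 8.99835/0.6 = 15 km.

15 km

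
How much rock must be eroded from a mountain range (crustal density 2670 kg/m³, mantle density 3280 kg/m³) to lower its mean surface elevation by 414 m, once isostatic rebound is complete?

Net drop Δ = e − u = e − e ρ_c/ρ_m = e (ρ_m − ρ_c)/ρ_m.
e = Δ ρ_m/(ρ_m − ρ_c) = 414 m × 3280/610 = 2230 m.

2230 m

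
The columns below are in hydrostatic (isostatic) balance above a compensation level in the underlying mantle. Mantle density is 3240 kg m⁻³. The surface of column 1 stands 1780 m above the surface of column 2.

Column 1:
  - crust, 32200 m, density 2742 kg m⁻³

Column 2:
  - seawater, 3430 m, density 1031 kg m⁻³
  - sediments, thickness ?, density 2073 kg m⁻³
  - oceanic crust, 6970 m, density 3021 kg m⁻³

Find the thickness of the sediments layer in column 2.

Take the compensation level at the base of the deeper column (depth z_c below the surface of column 1) and equate Σ ρ_i t_i down to z_c; mantle fills any gap and the z_c terms cancel.
Column 1: 32200×2742 + (z_c − 32200)×3240
Column 2: 1780×0 + 3430×1031 + x×2073 + 6970×3021 + (z_c − 1780 − 10400 − x)×3240
The z_c×3240 term appears on both sides and cancels. Collect the known terms of each column as K = Σ(ρt)_known − 3240 × (depth of known layers): K_1 = 88292400 − 3240×32200 = −16035600; K_2 = 24592700 − 3240×(1780 + 10400) = −14870500.
Balance: K_1 = K_2 − x×(3240 − 2073), so x = (K_2 − K_1)/(3240 − 2073) = 1165100/1167 = 998 m.

998 m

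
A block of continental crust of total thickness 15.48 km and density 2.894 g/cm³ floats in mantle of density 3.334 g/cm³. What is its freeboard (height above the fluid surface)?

2.04 km

Floating equilibrium: submerged depth d = t ρ_obj/ρ_fluid = 15.48 km × 2.894/3.334 = 13.44 km.
Freeboard = t − d = 15.48 km − 13.44 km = 2.04 km.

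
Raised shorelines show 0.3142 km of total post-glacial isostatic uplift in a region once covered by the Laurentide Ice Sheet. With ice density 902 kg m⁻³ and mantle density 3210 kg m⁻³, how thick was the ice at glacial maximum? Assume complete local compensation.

1.12 km

u = t ρ_ice/ρ_m → t = u ρ_m/ρ_ice = 0.3142 km × 3210/902 = 1.12 km.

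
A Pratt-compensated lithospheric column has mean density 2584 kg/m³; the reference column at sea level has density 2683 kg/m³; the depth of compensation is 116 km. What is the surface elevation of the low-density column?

4.44 km

ρ_ref D = ρ (D + h) → h = D (ρ_ref − ρ)/ρ.
h = 116 km × (2683 − 2584)/2584 = 4.44 km.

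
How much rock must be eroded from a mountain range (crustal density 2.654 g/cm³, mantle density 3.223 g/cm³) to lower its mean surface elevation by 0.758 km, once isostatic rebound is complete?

4.29 km

Net drop Δ = e − u = e − e ρ_c/ρ_m = e (ρ_m − ρ_c)/ρ_m.
e = Δ ρ_m/(ρ_m − ρ_c) = 0.758 km × 3.223/0.569 = 4.29 km.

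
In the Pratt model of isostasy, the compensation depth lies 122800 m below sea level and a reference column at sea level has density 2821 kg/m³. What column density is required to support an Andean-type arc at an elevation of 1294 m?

2790 kg/m³

Pratt balance: ρ_ref D = ρ (D + h).
ρ = ρ_ref D/(D + h) = 2821 × 122800 m/(122800 m + 1294 m) = 2790 kg/m³.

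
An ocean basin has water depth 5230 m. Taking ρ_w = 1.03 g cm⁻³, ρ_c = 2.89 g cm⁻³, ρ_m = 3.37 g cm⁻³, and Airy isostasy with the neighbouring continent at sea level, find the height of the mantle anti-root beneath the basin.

Balancing pressure at the compensation depth: replacing crust with seawater at the top is compensated by replacing crust with mantle at the base: d (ρ_c − ρ_w) = a (ρ_m − ρ_c).
a = d (ρ_c − ρ_w)/(ρ_m − ρ_c) = 5230 m × 1.86/0.48 = 20300 m.

20300 m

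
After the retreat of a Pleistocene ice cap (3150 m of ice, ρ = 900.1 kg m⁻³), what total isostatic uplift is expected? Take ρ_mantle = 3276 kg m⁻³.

865 m

Removing the load lets mantle flow back in; uplift u satisfies ρ_ice t = ρ_m u.
u = t ρ_ice/ρ_m = 3150 m × 900.1/3276 = 865 m.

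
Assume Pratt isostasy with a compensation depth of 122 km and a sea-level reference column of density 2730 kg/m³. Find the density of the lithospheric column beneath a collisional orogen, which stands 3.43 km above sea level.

Pratt balance: ρ_ref D = ρ (D + h).
ρ = ρ_ref D/(D + h) = 2730 × 122 km/(122 km + 3.43 km) = 2660 kg/m³.

2660 kg/m³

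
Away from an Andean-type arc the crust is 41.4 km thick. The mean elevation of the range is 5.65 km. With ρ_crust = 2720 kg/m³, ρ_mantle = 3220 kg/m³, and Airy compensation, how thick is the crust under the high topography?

77.8 km

Root depth r = h ρ_c / (ρ_m − ρ_c) = 5.65 km × 2720 / 500 = 30.74 km.
Total thickness = T + h + r = 41.4 km + 5.65 km + 30.74 km = 77.8 km.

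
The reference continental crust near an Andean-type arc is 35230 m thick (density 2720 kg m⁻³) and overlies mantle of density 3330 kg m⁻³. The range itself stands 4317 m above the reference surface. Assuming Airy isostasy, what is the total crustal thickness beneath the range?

58800 m

Root depth r = h ρ_c / (ρ_m − ρ_c) = 4317 m × 2720 / 610 = 19250 m.
Total thickness = T + h + r = 35230 m + 4317 m + 19250 m = 58800 m.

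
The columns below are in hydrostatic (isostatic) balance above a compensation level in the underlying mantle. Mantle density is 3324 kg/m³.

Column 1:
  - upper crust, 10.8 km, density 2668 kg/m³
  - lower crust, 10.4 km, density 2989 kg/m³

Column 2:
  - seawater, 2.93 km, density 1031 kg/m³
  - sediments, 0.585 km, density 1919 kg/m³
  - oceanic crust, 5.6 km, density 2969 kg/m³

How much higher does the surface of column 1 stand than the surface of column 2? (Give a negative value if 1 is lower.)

For any compensation level in the mantle, the mantle terms cancel and isostasy reduces to e = (Σt_1 − Σt_2) − (Σ(ρt)_1 − Σ(ρt)_2) / ρ_m.
Σt_1 = 21.2 km; Σt_2 = 9.115 km; Σ(ρt)_1 = 59900; Σ(ρt)_2 = 20769.845 (in km·kg/m³).
e = (21.2 − 9.115) − (59900 − 20769.845) / 3324 = 0.313 km.

0.313 km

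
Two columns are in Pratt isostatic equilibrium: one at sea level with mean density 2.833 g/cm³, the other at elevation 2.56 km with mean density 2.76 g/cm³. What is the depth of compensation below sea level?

ρ_ref D = ρ (D + h) → D (ρ_ref − ρ) = ρ h.
D = ρ h/(ρ_ref − ρ) = 2.76 × 2.56 km/(2.833 − 2.76) = 96.8 km.

96.8 km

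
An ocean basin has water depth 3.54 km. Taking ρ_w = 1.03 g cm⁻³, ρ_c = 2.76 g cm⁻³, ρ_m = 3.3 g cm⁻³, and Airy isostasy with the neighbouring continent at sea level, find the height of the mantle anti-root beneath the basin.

11.3 km

In Airy isostatic equilibrium: replacing crust with seawater at the top is compensated by replacing crust with mantle at the base: d (ρ_c − ρ_w) = a (ρ_m − ρ_c).
a = d (ρ_c − ρ_w)/(ρ_m − ρ_c) = 3.54 km × 1.73/0.54 = 11.3 km.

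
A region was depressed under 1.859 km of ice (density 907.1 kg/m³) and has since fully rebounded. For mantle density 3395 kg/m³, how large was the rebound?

Removing the load lets mantle flow back in; uplift u satisfies ρ_ice t = ρ_m u.
u = t ρ_ice/ρ_m = 1.859 km × 907.1/3395 = 0.497 km.

0.497 km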